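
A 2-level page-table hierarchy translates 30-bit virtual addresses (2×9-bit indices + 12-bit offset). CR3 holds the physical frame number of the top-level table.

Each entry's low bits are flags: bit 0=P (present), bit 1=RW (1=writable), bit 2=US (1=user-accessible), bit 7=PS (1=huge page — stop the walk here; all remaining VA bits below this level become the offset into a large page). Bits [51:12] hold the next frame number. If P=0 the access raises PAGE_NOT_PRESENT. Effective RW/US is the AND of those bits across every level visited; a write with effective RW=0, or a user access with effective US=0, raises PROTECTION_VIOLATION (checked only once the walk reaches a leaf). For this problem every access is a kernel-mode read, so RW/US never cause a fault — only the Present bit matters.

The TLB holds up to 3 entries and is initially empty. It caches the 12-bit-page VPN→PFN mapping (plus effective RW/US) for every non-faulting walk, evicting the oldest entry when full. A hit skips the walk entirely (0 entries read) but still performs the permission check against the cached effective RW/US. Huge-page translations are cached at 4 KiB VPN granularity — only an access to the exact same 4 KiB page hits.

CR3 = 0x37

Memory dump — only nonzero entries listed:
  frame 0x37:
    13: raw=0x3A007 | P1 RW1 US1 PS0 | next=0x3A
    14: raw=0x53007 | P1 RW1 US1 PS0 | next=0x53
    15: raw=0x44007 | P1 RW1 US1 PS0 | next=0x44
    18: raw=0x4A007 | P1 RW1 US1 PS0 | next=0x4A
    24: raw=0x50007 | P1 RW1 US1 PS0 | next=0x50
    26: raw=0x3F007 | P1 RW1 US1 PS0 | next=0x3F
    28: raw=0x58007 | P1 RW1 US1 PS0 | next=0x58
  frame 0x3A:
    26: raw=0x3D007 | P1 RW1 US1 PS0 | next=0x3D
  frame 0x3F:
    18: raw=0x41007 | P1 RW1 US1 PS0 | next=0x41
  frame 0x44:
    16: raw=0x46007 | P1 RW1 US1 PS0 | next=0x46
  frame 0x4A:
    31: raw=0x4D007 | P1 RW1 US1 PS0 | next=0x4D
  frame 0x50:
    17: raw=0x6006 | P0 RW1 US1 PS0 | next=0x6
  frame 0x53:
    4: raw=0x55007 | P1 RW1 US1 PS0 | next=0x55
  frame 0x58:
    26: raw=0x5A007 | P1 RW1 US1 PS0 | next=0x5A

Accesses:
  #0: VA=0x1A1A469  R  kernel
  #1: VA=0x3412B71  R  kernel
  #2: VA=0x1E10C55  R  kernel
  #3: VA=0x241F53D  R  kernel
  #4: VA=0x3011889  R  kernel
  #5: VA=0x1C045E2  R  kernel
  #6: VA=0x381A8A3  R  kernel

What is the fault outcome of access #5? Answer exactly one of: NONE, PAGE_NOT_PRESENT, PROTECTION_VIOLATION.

Walk each access:
#0 VA=0x1A1A469 (r,kernel):
  L0: frame=0x37 idx=13 entry=0x3A007 [P=1 RW=1 US=1 PS=0]
  L1: frame=0x3A idx=26 entry=0x3D007 [P=1 RW=1 US=1 PS=0]
  → PA=0x3D469  (2 entries read)
#1 VA=0x3412B71 (r,kernel):
  L0: frame=0x37 idx=26 entry=0x3F007 [P=1 RW=1 US=1 PS=0]
  L1: frame=0x3F idx=18 entry=0x41007 [P=1 RW=1 US=1 PS=0]
  → PA=0x41B71  (2 entries read)
#2 VA=0x1E10C55 (r,kernel):
  L0: frame=0x37 idx=15 entry=0x44007 [P=1 RW=1 US=1 PS=0]
  L1: frame=0x44 idx=16 entry=0x46007 [P=1 RW=1 US=1 PS=0]
  → PA=0x46C55  (2 entries read)
#3 VA=0x241F53D (r,kernel):
  L0: frame=0x37 idx=18 entry=0x4A007 [P=1 RW=1 US=1 PS=0]
  L1: frame=0x4A idx=31 entry=0x4D007 [P=1 RW=1 US=1 PS=0]
  → PA=0x4D53D  (2 entries read)
#4 VA=0x3011889 (r,kernel):
  L0: frame=0x37 idx=24 entry=0x50007 [P=1 RW=1 US=1 PS=0]
  L1: frame=0x50 idx=17 entry=0x6006 [P=0 RW=1 US=1 PS=0]
  → PAGE_NOT_PRESENT  (2 entries read)
#5 VA=0x1C045E2 (r,kernel):
  L0: frame=0x37 idx=14 entry=0x53007 [P=1 RW=1 US=1 PS=0]
  L1: frame=0x53 idx=4 entry=0x55007 [P=1 RW=1 US=1 PS=0]
  → PA=0x555E2  (2 entries read)
#6 VA=0x381A8A3 (r,kernel):
  L0: frame=0x37 idx=28 entry=0x58007 [P=1 RW=1 US=1 PS=0]
  L1: frame=0x58 idx=26 entry=0x5A007 [P=1 RW=1 US=1 PS=0]
  → PA=0x5A8A3  (2 entries read)

Access #5 fault: NONE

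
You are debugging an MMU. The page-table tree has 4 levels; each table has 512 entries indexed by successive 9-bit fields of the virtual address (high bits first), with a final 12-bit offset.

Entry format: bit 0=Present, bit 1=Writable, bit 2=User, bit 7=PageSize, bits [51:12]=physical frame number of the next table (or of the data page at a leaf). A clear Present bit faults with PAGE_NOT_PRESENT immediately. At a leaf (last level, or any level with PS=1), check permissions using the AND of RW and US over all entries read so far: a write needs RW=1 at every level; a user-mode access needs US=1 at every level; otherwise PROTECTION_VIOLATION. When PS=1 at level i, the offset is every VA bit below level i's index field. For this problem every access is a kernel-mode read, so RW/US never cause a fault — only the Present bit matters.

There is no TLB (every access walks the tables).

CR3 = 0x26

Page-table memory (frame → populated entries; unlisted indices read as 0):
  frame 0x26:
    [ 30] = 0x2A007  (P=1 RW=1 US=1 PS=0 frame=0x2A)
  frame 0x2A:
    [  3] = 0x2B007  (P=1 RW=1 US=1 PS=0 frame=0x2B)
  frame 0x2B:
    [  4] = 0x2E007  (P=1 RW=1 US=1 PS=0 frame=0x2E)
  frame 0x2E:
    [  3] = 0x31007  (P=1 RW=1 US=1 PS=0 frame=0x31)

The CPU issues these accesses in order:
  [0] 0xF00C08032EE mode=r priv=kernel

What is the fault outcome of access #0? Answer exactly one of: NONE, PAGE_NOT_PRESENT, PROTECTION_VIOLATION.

Walk each access:
#0 VA=0xF00C08032EE (r,kernel):
  L0: frame=0x26 idx=30 entry=0x2A007 [P=1 RW=1 US=1 PS=0]
  L1: frame=0x2A idx=3 entry=0x2B007 [P=1 RW=1 US=1 PS=0]
  L2: frame=0x2B idx=4 entry=0x2E007 [P=1 RW=1 US=1 PS=0]
  L3: frame=0x2E idx=3 entry=0x31007 [P=1 RW=1 US=1 PS=0]
  → PA=0x312EE  (4 entries read)

Access #0 fault: NONE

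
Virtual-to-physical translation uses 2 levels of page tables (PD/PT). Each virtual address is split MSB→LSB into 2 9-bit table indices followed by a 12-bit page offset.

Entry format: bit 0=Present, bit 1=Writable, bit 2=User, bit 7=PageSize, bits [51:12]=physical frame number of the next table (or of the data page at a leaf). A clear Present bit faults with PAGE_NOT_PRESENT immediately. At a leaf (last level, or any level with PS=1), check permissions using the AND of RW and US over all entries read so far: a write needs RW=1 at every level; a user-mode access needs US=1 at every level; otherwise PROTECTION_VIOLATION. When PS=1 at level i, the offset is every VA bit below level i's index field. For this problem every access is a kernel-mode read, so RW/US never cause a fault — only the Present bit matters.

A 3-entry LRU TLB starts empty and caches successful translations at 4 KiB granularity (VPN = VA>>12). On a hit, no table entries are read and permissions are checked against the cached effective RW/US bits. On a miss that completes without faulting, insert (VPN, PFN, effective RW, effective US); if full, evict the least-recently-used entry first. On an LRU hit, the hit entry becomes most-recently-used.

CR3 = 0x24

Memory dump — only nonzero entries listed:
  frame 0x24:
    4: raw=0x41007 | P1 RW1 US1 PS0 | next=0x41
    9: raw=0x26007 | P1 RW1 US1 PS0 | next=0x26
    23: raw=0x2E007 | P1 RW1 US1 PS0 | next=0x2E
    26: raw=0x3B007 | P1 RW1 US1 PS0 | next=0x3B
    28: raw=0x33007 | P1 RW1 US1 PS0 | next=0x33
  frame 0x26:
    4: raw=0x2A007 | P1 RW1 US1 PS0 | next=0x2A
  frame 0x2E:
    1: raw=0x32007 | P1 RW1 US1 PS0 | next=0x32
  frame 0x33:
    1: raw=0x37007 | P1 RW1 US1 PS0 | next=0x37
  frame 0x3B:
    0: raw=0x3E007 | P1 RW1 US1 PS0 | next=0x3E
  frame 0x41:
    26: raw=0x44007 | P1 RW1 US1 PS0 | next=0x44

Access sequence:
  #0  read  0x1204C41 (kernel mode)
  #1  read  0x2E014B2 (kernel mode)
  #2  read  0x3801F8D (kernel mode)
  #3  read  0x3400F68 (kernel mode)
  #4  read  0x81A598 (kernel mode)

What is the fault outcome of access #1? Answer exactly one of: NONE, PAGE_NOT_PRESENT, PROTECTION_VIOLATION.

Trace:
#0 VA=0x1204C41 (r,kernel):
  L0: frame=0x24 idx=9 entry=0x26007 [P=1 RW=1 US=1 PS=0]
  L1: frame=0x26 idx=4 entry=0x2A007 [P=1 RW=1 US=1 PS=0]
  ✓ 0x2AC41  — 2 lookups
#1 VA=0x2E014B2 (r,kernel):
  L0: frame=0x24 idx=23 entry=0x2E007 [P=1 RW=1 US=1 PS=0]
  L1: frame=0x2E idx=1 entry=0x32007 [P=1 RW=1 US=1 PS=0]
  ✓ 0x324B2  — 2 lookups
#2 VA=0x3801F8D (r,kernel):
  L0: frame=0x24 idx=28 entry=0x33007 [P=1 RW=1 US=1 PS=0]
  L1: frame=0x33 idx=1 entry=0x37007 [P=1 RW=1 US=1 PS=0]
  ✓ 0x37F8D  — 2 lookups
#3 VA=0x3400F68 (r,kernel):
  L0: frame=0x24 idx=26 entry=0x3B007 [P=1 RW=1 US=1 PS=0]
  L1: frame=0x3B idx=0 entry=0x3E007 [P=1 RW=1 US=1 PS=0]
  ✓ 0x3EF68  — 2 lookups
#4 VA=0x81A598 (r,kernel):
  L0: frame=0x24 idx=4 entry=0x41007 [P=1 RW=1 US=1 PS=0]
  L1: frame=0x41 idx=26 entry=0x44007 [P=1 RW=1 US=1 PS=0]
  ✓ 0x44598  — 2 lookups

Access #1 fault: NONE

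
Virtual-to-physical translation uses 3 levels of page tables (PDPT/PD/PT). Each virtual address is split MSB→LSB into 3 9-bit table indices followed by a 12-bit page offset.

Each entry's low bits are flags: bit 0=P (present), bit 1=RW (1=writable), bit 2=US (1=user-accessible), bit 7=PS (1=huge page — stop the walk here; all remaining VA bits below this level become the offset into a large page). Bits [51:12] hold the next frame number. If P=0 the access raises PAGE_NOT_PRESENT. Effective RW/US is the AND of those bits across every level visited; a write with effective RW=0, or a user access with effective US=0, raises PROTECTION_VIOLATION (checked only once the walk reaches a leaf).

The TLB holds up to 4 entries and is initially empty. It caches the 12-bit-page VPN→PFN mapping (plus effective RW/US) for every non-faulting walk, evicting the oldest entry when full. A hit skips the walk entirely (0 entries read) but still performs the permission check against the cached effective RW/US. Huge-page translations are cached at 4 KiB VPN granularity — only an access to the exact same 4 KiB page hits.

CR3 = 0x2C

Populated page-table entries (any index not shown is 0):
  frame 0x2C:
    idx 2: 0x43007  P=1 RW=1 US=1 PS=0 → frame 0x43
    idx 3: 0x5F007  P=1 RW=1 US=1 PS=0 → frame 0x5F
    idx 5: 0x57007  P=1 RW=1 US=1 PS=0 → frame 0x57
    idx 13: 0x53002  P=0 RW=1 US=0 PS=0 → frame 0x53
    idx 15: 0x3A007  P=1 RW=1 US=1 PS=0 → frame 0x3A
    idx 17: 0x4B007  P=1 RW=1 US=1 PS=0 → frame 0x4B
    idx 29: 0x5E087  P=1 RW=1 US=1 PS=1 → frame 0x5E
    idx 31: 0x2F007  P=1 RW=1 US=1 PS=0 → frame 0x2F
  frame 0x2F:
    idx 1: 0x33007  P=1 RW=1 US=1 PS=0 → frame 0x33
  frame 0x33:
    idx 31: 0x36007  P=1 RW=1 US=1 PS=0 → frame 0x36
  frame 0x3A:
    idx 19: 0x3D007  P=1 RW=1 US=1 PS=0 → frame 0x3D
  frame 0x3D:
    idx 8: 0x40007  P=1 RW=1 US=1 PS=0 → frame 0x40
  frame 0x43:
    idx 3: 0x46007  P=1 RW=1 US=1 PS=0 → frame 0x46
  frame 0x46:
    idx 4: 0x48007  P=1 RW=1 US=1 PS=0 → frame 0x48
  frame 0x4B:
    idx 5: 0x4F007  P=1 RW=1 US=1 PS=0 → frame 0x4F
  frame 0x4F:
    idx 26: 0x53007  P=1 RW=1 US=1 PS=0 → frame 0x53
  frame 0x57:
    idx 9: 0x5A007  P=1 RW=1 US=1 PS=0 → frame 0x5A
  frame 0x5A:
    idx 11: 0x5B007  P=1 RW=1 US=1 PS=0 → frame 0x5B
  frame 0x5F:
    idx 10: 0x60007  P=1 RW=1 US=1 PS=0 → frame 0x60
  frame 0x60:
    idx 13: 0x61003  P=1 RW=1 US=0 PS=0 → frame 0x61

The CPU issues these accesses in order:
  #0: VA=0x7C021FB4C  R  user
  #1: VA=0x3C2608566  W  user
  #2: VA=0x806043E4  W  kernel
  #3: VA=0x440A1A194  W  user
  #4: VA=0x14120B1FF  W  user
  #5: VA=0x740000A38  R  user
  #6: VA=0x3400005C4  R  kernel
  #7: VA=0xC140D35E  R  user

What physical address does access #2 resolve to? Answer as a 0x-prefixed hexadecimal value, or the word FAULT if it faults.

Walk each access:
#0 VA=0x7C021FB4C (r,user):
  L0: frame=0x2C idx=31 entry=0x2F007 [P=1 RW=1 US=1 PS=0]
  L1: frame=0x2F idx=1 entry=0x33007 [P=1 RW=1 US=1 PS=0]
  L2: frame=0x33 idx=31 entry=0x36007 [P=1 RW=1 US=1 PS=0]
  ⇒ phys 0x36B4C  [3 reads]
#1 VA=0x3C2608566 (w,user):
  L0: frame=0x2C idx=15 entry=0x3A007 [P=1 RW=1 US=1 PS=0]
  L1: frame=0x3A idx=19 entry=0x3D007 [P=1 RW=1 US=1 PS=0]
  L2: frame=0x3D idx=8 entry=0x40007 [P=1 RW=1 US=1 PS=0]
  ⇒ phys 0x40566  [3 reads]
#2 VA=0x806043E4 (w,kernel):
  L0: frame=0x2C idx=2 entry=0x43007 [P=1 RW=1 US=1 PS=0]
  L1: frame=0x43 idx=3 entry=0x46007 [P=1 RW=1 US=1 PS=0]
  L2: frame=0x46 idx=4 entry=0x48007 [P=1 RW=1 US=1 PS=0]
  ⇒ phys 0x483E4  [3 reads]
#3 VA=0x440A1A194 (w,user):
  L0: frame=0x2C idx=17 entry=0x4B007 [P=1 RW=1 US=1 PS=0]
  L1: frame=0x4B idx=5 entry=0x4F007 [P=1 RW=1 US=1 PS=0]
  L2: frame=0x4F idx=26 entry=0x53007 [P=1 RW=1 US=1 PS=0]
  ⇒ phys 0x53194  [3 reads]
#4 VA=0x14120B1FF (w,user):
  L0: frame=0x2C idx=5 entry=0x57007 [P=1 RW=1 US=1 PS=0]
  L1: frame=0x57 idx=9 entry=0x5A007 [P=1 RW=1 US=1 PS=0]
  L2: frame=0x5A idx=11 entry=0x5B007 [P=1 RW=1 US=1 PS=0]
  ⇒ phys 0x5B1FF  [3 reads]
#5 VA=0x740000A38 (r,user):
  L0: frame=0x2C idx=29 entry=0x5E087 [P=1 RW=1 US=1 PS=1]
  ⇒ phys 0x5EA38 (huge @L0)  [1 reads]
#6 VA=0x3400005C4 (r,kernel):
  L0: frame=0x2C idx=13 entry=0x53002 [P=0 RW=1 US=0 PS=0]
  → PAGE_NOT_PRESENT  (1 entries read)
#7 VA=0xC140D35E (r,user):
  L0: frame=0x2C idx=3 entry=0x5F007 [P=1 RW=1 US=1 PS=0]
  L1: frame=0x5F idx=10 entry=0x60007 [P=1 RW=1 US=1 PS=0]
  L2: frame=0x60 idx=13 entry=0x61003 [P=1 RW=1 US=0 PS=0]
  → PROTECTION_VIOLATION  (3 entries read)

Access #2 PA: 0x483E4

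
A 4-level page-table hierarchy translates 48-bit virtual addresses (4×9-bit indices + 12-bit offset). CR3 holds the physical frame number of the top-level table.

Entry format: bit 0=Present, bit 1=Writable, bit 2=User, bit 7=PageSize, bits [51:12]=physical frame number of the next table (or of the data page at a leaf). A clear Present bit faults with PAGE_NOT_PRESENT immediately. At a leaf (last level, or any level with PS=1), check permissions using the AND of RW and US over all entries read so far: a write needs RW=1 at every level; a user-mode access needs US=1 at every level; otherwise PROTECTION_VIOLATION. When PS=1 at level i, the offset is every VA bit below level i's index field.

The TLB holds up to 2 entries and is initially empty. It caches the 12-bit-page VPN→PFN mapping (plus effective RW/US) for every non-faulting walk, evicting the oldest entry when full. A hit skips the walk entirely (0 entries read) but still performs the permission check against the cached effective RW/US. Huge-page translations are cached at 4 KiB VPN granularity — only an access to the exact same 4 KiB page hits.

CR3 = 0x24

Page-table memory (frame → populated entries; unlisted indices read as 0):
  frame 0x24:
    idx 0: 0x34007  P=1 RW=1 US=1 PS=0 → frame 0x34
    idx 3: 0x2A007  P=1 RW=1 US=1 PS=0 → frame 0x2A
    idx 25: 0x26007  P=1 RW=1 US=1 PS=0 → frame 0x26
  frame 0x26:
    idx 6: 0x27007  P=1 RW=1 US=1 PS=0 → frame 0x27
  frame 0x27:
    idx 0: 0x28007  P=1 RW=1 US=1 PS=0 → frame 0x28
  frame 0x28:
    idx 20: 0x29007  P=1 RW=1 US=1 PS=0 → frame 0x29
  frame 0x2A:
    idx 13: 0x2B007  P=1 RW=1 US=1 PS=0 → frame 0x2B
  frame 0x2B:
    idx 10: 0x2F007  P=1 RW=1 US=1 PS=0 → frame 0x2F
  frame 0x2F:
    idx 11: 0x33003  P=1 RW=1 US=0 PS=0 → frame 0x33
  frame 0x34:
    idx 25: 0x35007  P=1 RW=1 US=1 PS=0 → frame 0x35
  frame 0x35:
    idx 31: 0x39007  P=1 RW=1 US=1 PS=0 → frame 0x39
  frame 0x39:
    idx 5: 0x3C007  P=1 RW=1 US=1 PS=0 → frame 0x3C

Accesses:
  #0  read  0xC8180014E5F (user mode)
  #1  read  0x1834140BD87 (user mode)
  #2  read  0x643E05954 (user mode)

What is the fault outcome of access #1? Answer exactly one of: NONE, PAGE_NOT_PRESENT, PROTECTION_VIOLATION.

Walk each access:
#0 VA=0xC8180014E5F (r,user):
  L0 @0x24[25] → 0x26007  P=1,RW=1,US=1,PS=0
  L1 @0x26[6] → 0x27007  P=1,RW=1,US=1,PS=0
  L2 @0x27[0] → 0x28007  P=1,RW=1,US=1,PS=0
  L3 @0x28[20] → 0x29007  P=1,RW=1,US=1,PS=0
  → PA=0x29E5F  (4 entries read)
#1 VA=0x1834140BD87 (r,user):
  L0 @0x24[3] → 0x2A007  P=1,RW=1,US=1,PS=0
  L1 @0x2A[13] → 0x2B007  P=1,RW=1,US=1,PS=0
  L2 @0x2B[10] → 0x2F007  P=1,RW=1,US=1,PS=0
  L3 @0x2F[11] → 0x33003  P=1,RW=1,US=0,PS=0
  → PROTECTION_VIOLATION  (4 entries read)
#2 VA=0x643E05954 (r,user):
  L0 @0x24[0] → 0x34007  P=1,RW=1,US=1,PS=0
  L1 @0x34[25] → 0x35007  P=1,RW=1,US=1,PS=0
  L2 @0x35[31] → 0x39007  P=1,RW=1,US=1,PS=0
  L3 @0x39[5] → 0x3C007  P=1,RW=1,US=1,PS=0
  → PA=0x3C954  (4 entries read)

Access #1 fault: PROTECTION_VIOLATION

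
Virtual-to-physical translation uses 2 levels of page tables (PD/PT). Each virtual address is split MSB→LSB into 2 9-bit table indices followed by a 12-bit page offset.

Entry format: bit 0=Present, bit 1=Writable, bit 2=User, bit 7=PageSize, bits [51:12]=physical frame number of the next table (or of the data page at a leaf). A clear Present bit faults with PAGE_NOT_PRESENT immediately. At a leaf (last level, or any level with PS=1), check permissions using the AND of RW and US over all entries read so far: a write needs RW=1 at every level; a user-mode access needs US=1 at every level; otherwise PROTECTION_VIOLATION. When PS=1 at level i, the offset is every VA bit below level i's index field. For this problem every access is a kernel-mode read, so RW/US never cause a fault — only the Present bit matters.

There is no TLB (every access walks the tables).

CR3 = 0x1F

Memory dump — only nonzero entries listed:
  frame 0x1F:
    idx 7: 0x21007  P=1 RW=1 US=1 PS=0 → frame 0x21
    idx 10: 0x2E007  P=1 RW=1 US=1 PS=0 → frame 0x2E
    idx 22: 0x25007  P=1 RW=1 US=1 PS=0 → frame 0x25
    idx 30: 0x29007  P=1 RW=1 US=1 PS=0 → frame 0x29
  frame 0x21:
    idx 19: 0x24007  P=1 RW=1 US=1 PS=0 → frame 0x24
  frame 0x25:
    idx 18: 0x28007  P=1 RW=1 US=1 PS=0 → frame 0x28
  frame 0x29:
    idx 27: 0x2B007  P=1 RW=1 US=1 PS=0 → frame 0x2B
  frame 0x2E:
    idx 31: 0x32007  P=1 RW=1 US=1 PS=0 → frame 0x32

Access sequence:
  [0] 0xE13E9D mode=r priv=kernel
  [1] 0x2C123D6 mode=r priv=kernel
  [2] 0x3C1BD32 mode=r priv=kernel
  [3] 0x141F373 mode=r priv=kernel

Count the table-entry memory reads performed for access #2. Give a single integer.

Trace:
#0 VA=0xE13E9D (r,kernel):
  [0] read 0x1F idx=7: raw=0x21007 flags P=1 W=1 U=1 S=0
  [1] read 0x21 idx=19: raw=0x24007 flags P=1 W=1 U=1 S=0
  → PA=0x24E9D  (2 entries read)
#1 VA=0x2C123D6 (r,kernel):
  [0] read 0x1F idx=22: raw=0x25007 flags P=1 W=1 U=1 S=0
  [1] read 0x25 idx=18: raw=0x28007 flags P=1 W=1 U=1 S=0
  → PA=0x283D6  (2 entries read)
#2 VA=0x3C1BD32 (r,kernel):
  [0] read 0x1F idx=30: raw=0x29007 flags P=1 W=1 U=1 S=0
  [1] read 0x29 idx=27: raw=0x2B007 flags P=1 W=1 U=1 S=0
  → PA=0x2BD32  (2 entries read)
#3 VA=0x141F373 (r,kernel):
  [0] read 0x1F idx=10: raw=0x2E007 flags P=1 W=1 U=1 S=0
  [1] read 0x2E idx=31: raw=0x32007 flags P=1 W=1 U=1 S=0
  → PA=0x32373  (2 entries read)

Entries read for #2: 2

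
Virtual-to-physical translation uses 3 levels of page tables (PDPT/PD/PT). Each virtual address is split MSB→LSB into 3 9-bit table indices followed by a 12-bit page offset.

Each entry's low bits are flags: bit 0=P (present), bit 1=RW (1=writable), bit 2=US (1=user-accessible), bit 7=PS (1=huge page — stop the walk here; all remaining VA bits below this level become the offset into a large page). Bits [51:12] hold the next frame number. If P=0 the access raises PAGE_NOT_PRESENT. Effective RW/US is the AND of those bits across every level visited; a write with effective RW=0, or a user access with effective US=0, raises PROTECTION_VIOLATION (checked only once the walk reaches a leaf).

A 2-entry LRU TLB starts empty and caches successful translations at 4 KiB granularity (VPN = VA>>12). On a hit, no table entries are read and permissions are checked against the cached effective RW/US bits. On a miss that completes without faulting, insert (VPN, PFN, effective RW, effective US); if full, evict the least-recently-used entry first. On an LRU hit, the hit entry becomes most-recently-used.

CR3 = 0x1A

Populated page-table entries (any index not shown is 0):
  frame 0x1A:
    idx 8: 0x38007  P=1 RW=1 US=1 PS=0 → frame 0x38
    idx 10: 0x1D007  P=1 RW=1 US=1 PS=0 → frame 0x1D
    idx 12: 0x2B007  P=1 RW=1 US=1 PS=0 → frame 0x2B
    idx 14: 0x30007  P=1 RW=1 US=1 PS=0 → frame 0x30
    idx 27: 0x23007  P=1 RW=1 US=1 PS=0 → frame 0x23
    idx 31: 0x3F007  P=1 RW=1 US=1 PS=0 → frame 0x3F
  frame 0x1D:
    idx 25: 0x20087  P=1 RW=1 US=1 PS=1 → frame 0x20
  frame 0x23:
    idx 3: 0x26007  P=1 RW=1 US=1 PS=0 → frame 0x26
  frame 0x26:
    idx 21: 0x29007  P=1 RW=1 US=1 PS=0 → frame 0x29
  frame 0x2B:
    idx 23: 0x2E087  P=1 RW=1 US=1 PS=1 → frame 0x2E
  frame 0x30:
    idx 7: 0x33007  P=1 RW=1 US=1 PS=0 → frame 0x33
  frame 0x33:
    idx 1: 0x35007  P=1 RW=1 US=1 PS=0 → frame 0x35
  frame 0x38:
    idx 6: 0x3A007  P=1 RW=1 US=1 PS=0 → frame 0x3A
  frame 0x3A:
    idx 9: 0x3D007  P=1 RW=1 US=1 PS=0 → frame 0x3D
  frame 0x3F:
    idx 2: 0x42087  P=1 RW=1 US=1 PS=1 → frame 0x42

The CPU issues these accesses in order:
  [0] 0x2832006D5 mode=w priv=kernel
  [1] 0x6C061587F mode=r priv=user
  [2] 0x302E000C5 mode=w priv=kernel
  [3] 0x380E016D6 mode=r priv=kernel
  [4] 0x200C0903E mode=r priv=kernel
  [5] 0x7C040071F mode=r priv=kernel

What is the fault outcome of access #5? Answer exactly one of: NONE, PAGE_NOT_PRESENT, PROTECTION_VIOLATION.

Per-access translation:
#0 VA=0x2832006D5 (w,kernel):
  [0] read 0x1A idx=10: raw=0x1D007 flags P=1 W=1 U=1 S=0
  [1] read 0x1D idx=25: raw=0x20087 flags P=1 W=1 U=1 S=1
  ✓ 0x206D5 (huge @L1)  — 2 lookups
#1 VA=0x6C061587F (r,user):
  [0] read 0x1A idx=27: raw=0x23007 flags P=1 W=1 U=1 S=0
  [1] read 0x23 idx=3: raw=0x26007 flags P=1 W=1 U=1 S=0
  [2] read 0x26 idx=21: raw=0x29007 flags P=1 W=1 U=1 S=0
  ✓ 0x2987F  — 3 lookups
#2 VA=0x302E000C5 (w,kernel):
  [0] read 0x1A idx=12: raw=0x2B007 flags P=1 W=1 U=1 S=0
  [1] read 0x2B idx=23: raw=0x2E087 flags P=1 W=1 U=1 S=1
  ✓ 0x2E0C5 (huge @L1)  — 2 lookups
#3 VA=0x380E016D6 (r,kernel):
  [0] read 0x1A idx=14: raw=0x30007 flags P=1 W=1 U=1 S=0
  [1] read 0x30 idx=7: raw=0x33007 flags P=1 W=1 U=1 S=0
  [2] read 0x33 idx=1: raw=0x35007 flags P=1 W=1 U=1 S=0
  ✓ 0x356D6  — 3 lookups
#4 VA=0x200C0903E (r,kernel):
  [0] read 0x1A idx=8: raw=0x38007 flags P=1 W=1 U=1 S=0
  [1] read 0x38 idx=6: raw=0x3A007 flags P=1 W=1 U=1 S=0
  [2] read 0x3A idx=9: raw=0x3D007 flags P=1 W=1 U=1 S=0
  ✓ 0x3D03E  — 3 lookups
#5 VA=0x7C040071F (r,kernel):
  [0] read 0x1A idx=31: raw=0x3F007 flags P=1 W=1 U=1 S=0
  [1] read 0x3F idx=2: raw=0x42087 flags P=1 W=1 U=1 S=1
  ✓ 0x4271F (huge @L1)  — 2 lookups

Access #5 fault: NONE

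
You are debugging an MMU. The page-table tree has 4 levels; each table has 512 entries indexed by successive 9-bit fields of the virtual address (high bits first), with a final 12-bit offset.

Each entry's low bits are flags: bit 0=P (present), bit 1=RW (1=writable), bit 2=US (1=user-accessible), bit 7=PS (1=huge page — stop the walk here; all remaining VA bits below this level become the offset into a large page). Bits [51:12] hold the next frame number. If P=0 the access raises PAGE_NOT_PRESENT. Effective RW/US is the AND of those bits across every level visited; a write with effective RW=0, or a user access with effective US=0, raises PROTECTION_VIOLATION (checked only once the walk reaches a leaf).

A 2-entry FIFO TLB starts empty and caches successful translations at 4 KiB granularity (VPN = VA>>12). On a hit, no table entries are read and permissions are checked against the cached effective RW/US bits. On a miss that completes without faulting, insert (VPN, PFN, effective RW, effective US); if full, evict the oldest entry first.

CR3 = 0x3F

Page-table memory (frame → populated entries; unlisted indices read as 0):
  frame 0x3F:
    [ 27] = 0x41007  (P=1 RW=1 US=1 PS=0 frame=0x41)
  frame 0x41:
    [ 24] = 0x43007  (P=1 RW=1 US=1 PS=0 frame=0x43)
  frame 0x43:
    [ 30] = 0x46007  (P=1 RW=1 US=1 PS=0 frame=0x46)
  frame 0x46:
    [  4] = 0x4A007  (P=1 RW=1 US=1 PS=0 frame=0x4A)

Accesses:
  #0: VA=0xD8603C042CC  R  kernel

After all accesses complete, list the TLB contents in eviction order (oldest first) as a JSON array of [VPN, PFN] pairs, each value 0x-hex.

Trace:
#0 VA=0xD8603C042CC (r,kernel):
  lvl0: tbl 0x3F, slot 27 ⇒ 0x41007 (P1/RW1/US1/PS0)
  lvl1: tbl 0x41, slot 24 ⇒ 0x43007 (P1/RW1/US1/PS0)
  lvl2: tbl 0x43, slot 30 ⇒ 0x46007 (P1/RW1/US1/PS0)
  lvl3: tbl 0x46, slot 4 ⇒ 0x4A007 (P1/RW1/US1/PS0)
  ⇒ phys 0x4A2CC  [4 reads]

TLB: [["0xD8603C04", "0x4A"]]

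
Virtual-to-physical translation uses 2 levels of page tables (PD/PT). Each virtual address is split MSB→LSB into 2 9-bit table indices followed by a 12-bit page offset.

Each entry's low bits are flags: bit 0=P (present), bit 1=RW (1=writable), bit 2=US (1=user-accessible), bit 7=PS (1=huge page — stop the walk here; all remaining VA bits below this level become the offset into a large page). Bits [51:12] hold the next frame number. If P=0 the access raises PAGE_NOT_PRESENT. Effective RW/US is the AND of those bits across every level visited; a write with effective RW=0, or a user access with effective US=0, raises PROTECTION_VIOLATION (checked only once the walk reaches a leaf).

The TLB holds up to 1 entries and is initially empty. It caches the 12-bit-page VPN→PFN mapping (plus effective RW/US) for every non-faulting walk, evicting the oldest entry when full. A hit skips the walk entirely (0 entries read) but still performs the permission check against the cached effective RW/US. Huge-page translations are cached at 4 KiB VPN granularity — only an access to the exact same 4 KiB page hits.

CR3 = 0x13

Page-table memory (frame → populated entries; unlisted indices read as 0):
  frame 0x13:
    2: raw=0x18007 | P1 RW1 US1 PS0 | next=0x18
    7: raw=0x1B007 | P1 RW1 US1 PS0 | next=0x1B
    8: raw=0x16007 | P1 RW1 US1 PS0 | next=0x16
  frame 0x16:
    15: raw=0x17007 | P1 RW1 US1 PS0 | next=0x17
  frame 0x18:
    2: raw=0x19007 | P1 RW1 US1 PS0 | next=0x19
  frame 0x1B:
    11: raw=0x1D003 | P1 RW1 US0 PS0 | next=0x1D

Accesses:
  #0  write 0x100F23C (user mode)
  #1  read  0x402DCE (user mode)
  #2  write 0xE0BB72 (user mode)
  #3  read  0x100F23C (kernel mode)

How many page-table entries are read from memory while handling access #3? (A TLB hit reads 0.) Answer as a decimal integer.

Per-access translation:
#0 VA=0x100F23C (w,user):
  L0: frame=0x13 idx=8 entry=0x16007 [P=1 RW=1 US=1 PS=0]
  L1: frame=0x16 idx=15 entry=0x17007 [P=1 RW=1 US=1 PS=0]
  ✓ 0x1723C  — 2 lookups
#1 VA=0x402DCE (r,user):
  L0: frame=0x13 idx=2 entry=0x18007 [P=1 RW=1 US=1 PS=0]
  L1: frame=0x18 idx=2 entry=0x19007 [P=1 RW=1 US=1 PS=0]
  ✓ 0x19DCE  — 2 lookups
#2 VA=0xE0BB72 (w,user):
  L0: frame=0x13 idx=7 entry=0x1B007 [P=1 RW=1 US=1 PS=0]
  L1: frame=0x1B idx=11 entry=0x1D003 [P=1 RW=1 US=0 PS=0]
  ✗ PROTECTION_VIOLATION  [2 reads]
#3 VA=0x100F23C (r,kernel):
  L0: frame=0x13 idx=8 entry=0x16007 [P=1 RW=1 US=1 PS=0]
  L1: frame=0x16 idx=15 entry=0x17007 [P=1 RW=1 US=1 PS=0]
  ✓ 0x1723C  — 2 lookups

Entries read for #3: 2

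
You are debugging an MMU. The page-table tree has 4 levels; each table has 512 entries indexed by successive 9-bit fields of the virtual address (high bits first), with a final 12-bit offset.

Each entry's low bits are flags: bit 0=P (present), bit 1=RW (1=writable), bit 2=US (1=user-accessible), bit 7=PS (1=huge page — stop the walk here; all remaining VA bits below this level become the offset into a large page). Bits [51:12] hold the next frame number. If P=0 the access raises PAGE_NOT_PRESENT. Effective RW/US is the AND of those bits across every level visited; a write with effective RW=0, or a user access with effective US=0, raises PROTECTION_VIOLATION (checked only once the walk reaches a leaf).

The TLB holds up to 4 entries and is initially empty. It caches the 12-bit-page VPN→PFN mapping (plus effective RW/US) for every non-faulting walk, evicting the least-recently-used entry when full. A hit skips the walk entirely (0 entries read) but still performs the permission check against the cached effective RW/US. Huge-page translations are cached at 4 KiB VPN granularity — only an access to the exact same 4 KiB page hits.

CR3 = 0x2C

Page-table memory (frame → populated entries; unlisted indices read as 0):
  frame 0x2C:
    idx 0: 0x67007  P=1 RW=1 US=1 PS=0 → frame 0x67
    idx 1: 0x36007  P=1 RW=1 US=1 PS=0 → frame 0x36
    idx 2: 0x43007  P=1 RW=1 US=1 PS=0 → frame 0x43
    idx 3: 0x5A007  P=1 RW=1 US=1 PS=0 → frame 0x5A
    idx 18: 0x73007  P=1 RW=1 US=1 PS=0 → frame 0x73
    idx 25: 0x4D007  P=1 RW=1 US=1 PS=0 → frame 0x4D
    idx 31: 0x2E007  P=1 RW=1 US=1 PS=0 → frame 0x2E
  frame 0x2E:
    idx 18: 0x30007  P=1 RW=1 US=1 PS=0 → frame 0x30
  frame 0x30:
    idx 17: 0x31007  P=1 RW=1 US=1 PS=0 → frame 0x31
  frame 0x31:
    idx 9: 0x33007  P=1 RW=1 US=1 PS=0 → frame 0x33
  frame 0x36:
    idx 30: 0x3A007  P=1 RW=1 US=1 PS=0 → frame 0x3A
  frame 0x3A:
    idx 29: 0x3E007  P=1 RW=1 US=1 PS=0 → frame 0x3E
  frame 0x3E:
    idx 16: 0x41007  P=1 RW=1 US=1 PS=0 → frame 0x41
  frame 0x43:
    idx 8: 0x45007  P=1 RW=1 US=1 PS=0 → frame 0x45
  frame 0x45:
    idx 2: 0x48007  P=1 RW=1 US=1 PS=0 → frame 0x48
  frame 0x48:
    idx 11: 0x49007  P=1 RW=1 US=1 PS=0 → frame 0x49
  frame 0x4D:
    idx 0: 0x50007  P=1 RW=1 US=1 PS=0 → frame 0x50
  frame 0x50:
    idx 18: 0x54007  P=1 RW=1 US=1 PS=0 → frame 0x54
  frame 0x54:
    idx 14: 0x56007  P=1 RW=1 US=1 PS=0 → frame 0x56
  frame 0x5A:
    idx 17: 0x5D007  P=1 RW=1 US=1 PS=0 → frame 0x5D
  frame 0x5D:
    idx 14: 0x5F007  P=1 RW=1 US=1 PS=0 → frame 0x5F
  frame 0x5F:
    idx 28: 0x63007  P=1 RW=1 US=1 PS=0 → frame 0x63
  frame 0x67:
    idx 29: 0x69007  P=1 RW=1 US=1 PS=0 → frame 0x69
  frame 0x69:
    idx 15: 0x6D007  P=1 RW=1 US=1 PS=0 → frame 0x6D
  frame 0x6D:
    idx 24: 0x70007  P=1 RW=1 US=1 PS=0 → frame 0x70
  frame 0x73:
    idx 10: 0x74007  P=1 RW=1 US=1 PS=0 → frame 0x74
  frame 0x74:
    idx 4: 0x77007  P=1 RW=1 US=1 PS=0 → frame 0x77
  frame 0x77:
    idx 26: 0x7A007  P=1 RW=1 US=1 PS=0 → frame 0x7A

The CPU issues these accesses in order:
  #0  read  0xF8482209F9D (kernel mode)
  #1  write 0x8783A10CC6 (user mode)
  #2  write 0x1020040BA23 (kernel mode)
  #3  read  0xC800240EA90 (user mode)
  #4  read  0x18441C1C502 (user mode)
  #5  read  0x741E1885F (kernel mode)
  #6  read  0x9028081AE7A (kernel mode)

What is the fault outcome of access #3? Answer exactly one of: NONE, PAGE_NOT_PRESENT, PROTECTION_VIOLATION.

Trace:
#0 VA=0xF8482209F9D (r,kernel):
  [0] read 0x2C idx=31: raw=0x2E007 flags P=1 W=1 U=1 S=0
  [1] read 0x2E idx=18: raw=0x30007 flags P=1 W=1 U=1 S=0
  [2] read 0x30 idx=17: raw=0x31007 flags P=1 W=1 U=1 S=0
  [3] read 0x31 idx=9: raw=0x33007 flags P=1 W=1 U=1 S=0
  → PA=0x33F9D  (4 entries read)
#1 VA=0x8783A10CC6 (w,user):
  [0] read 0x2C idx=1: raw=0x36007 flags P=1 W=1 U=1 S=0
  [1] read 0x36 idx=30: raw=0x3A007 flags P=1 W=1 U=1 S=0
  [2] read 0x3A idx=29: raw=0x3E007 flags P=1 W=1 U=1 S=0
  [3] read 0x3E idx=16: raw=0x41007 flags P=1 W=1 U=1 S=0
  → PA=0x41CC6  (4 entries read)
#2 VA=0x1020040BA23 (w,kernel):
  [0] read 0x2C idx=2: raw=0x43007 flags P=1 W=1 U=1 S=0
  [1] read 0x43 idx=8: raw=0x45007 flags P=1 W=1 U=1 S=0
  [2] read 0x45 idx=2: raw=0x48007 flags P=1 W=1 U=1 S=0
  [3] read 0x48 idx=11: raw=0x49007 flags P=1 W=1 U=1 S=0
  → PA=0x49A23  (4 entries read)
#3 VA=0xC800240EA90 (r,user):
  [0] read 0x2C idx=25: raw=0x4D007 flags P=1 W=1 U=1 S=0
  [1] read 0x4D idx=0: raw=0x50007 flags P=1 W=1 U=1 S=0
  [2] read 0x50 idx=18: raw=0x54007 flags P=1 W=1 U=1 S=0
  [3] read 0x54 idx=14: raw=0x56007 flags P=1 W=1 U=1 S=0
  → PA=0x56A90  (4 entries read)
#4 VA=0x18441C1C502 (r,user):
  [0] read 0x2C idx=3: raw=0x5A007 flags P=1 W=1 U=1 S=0
  [1] read 0x5A idx=17: raw=0x5D007 flags P=1 W=1 U=1 S=0
  [2] read 0x5D idx=14: raw=0x5F007 flags P=1 W=1 U=1 S=0
  [3] read 0x5F idx=28: raw=0x63007 flags P=1 W=1 U=1 S=0
  → PA=0x63502  (4 entries read)
#5 VA=0x741E1885F (r,kernel):
  [0] read 0x2C idx=0: raw=0x67007 flags P=1 W=1 U=1 S=0
  [1] read 0x67 idx=29: raw=0x69007 flags P=1 W=1 U=1 S=0
  [2] read 0x69 idx=15: raw=0x6D007 flags P=1 W=1 U=1 S=0
  [3] read 0x6D idx=24: raw=0x70007 flags P=1 W=1 U=1 S=0
  → PA=0x7085F  (4 entries read)
#6 VA=0x9028081AE7A (r,kernel):
  [0] read 0x2C idx=18: raw=0x73007 flags P=1 W=1 U=1 S=0
  [1] read 0x73 idx=10: raw=0x74007 flags P=1 W=1 U=1 S=0
  [2] read 0x74 idx=4: raw=0x77007 flags P=1 W=1 U=1 S=0
  [3] read 0x77 idx=26: raw=0x7A007 flags P=1 W=1 U=1 S=0
  → PA=0x7AE7A  (4 entries read)

Access #3 fault: NONE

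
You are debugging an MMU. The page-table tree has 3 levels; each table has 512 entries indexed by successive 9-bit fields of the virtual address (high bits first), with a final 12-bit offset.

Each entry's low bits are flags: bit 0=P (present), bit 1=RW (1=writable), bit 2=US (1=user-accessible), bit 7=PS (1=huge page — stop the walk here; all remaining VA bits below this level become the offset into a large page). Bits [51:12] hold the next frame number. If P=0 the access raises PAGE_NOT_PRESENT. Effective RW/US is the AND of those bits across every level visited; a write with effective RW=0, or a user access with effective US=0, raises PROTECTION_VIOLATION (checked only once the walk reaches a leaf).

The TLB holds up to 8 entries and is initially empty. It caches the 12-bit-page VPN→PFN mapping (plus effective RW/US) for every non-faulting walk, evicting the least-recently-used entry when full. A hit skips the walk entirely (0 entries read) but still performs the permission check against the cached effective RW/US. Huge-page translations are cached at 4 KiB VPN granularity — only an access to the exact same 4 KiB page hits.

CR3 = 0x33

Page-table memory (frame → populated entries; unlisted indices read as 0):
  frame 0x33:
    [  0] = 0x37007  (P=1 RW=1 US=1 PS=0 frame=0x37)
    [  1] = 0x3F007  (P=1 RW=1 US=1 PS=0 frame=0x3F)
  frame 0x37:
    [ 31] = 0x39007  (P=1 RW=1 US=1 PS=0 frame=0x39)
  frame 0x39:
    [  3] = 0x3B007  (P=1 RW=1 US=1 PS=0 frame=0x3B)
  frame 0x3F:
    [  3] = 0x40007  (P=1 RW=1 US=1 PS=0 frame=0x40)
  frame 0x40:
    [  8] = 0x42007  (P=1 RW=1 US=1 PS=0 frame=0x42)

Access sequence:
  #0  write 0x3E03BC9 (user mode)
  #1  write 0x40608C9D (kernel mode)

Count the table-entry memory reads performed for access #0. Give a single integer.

Walk each access:
#0 VA=0x3E03BC9 (w,user):
  [0] read 0x33 idx=0: raw=0x37007 flags P=1 W=1 U=1 S=0
  [1] read 0x37 idx=31: raw=0x39007 flags P=1 W=1 U=1 S=0
  [2] read 0x39 idx=3: raw=0x3B007 flags P=1 W=1 U=1 S=0
  ✓ 0x3BBC9  — 3 lookups
#1 VA=0x40608C9D (w,kernel):
  [0] read 0x33 idx=1: raw=0x3F007 flags P=1 W=1 U=1 S=0
  [1] read 0x3F idx=3: raw=0x40007 flags P=1 W=1 U=1 S=0
  [2] read 0x40 idx=8: raw=0x42007 flags P=1 W=1 U=1 S=0
  ✓ 0x42C9D  — 3 lookups

Entries read for #0: 3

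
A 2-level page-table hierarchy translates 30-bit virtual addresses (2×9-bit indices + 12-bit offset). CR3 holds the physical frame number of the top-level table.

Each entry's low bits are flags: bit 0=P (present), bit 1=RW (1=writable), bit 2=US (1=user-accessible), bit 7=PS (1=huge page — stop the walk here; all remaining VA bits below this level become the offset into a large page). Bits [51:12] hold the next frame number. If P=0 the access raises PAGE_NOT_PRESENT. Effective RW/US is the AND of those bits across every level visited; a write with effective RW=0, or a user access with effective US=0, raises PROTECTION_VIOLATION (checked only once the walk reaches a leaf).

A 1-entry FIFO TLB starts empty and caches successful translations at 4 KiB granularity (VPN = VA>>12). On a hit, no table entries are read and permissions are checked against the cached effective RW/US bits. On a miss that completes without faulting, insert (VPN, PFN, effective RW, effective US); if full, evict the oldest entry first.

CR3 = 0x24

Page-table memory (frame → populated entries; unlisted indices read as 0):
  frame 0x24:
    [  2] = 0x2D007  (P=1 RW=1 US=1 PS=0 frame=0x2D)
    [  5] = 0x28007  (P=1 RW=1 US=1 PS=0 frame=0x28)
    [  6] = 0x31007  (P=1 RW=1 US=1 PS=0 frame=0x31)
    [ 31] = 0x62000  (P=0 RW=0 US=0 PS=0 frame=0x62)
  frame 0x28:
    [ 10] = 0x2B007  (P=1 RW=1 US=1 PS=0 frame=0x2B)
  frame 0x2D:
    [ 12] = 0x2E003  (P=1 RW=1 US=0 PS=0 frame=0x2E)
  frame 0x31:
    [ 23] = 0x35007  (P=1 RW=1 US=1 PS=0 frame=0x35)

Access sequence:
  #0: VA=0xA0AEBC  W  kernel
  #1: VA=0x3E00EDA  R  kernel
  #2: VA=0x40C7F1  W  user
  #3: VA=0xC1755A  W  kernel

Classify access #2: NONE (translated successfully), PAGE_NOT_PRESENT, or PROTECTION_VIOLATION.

Trace:
#0 VA=0xA0AEBC (w,kernel):
  [0] read 0x24 idx=5: raw=0x28007 flags P=1 W=1 U=1 S=0
  [1] read 0x28 idx=10: raw=0x2B007 flags P=1 W=1 U=1 S=0
  ✓ 0x2BEBC  — 2 lookups
#1 VA=0x3E00EDA (r,kernel):
  [0] read 0x24 idx=31: raw=0x62000 flags P=0 W=0 U=0 S=0
  ⇒ fault: PAGE_NOT_PRESENT  — 1 lookups
#2 VA=0x40C7F1 (w,user):
  [0] read 0x24 idx=2: raw=0x2D007 flags P=1 W=1 U=1 S=0
  [1] read 0x2D idx=12: raw=0x2E003 flags P=1 W=1 U=0 S=0
  ⇒ fault: PROTECTION_VIOLATION  — 2 lookups
#3 VA=0xC1755A (w,kernel):
  [0] read 0x24 idx=6: raw=0x31007 flags P=1 W=1 U=1 S=0
  [1] read 0x31 idx=23: raw=0x35007 flags P=1 W=1 U=1 S=0
  ✓ 0x3555A  — 2 lookups

Access #2 fault: PROTECTION_VIOLATION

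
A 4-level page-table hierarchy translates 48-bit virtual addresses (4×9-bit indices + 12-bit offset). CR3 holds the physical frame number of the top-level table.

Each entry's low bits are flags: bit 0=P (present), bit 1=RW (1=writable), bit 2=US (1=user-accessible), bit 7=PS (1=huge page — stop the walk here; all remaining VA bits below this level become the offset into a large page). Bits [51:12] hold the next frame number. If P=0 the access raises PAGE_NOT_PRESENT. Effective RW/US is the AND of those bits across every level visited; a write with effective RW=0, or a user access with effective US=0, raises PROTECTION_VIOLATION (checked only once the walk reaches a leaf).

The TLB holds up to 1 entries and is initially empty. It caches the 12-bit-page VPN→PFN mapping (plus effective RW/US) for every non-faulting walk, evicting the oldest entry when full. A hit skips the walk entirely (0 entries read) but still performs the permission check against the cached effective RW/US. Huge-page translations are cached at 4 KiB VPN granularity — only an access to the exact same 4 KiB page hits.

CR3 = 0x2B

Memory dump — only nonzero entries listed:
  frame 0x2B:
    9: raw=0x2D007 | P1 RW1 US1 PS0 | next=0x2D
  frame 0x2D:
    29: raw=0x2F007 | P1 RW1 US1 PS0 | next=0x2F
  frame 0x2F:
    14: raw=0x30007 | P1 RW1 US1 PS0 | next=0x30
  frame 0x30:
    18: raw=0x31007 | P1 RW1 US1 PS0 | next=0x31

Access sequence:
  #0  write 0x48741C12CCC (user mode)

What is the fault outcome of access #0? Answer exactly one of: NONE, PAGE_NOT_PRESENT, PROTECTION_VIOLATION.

Trace:
#0 VA=0x48741C12CCC (w,user):
  lvl0: tbl 0x2B, slot 9 ⇒ 0x2D007 (P1/RW1/US1/PS0)
  lvl1: tbl 0x2D, slot 29 ⇒ 0x2F007 (P1/RW1/US1/PS0)
  lvl2: tbl 0x2F, slot 14 ⇒ 0x30007 (P1/RW1/US1/PS0)
  lvl3: tbl 0x30, slot 18 ⇒ 0x31007 (P1/RW1/US1/PS0)
  → PA=0x31CCC  (4 entries read)

Access #0 fault: NONE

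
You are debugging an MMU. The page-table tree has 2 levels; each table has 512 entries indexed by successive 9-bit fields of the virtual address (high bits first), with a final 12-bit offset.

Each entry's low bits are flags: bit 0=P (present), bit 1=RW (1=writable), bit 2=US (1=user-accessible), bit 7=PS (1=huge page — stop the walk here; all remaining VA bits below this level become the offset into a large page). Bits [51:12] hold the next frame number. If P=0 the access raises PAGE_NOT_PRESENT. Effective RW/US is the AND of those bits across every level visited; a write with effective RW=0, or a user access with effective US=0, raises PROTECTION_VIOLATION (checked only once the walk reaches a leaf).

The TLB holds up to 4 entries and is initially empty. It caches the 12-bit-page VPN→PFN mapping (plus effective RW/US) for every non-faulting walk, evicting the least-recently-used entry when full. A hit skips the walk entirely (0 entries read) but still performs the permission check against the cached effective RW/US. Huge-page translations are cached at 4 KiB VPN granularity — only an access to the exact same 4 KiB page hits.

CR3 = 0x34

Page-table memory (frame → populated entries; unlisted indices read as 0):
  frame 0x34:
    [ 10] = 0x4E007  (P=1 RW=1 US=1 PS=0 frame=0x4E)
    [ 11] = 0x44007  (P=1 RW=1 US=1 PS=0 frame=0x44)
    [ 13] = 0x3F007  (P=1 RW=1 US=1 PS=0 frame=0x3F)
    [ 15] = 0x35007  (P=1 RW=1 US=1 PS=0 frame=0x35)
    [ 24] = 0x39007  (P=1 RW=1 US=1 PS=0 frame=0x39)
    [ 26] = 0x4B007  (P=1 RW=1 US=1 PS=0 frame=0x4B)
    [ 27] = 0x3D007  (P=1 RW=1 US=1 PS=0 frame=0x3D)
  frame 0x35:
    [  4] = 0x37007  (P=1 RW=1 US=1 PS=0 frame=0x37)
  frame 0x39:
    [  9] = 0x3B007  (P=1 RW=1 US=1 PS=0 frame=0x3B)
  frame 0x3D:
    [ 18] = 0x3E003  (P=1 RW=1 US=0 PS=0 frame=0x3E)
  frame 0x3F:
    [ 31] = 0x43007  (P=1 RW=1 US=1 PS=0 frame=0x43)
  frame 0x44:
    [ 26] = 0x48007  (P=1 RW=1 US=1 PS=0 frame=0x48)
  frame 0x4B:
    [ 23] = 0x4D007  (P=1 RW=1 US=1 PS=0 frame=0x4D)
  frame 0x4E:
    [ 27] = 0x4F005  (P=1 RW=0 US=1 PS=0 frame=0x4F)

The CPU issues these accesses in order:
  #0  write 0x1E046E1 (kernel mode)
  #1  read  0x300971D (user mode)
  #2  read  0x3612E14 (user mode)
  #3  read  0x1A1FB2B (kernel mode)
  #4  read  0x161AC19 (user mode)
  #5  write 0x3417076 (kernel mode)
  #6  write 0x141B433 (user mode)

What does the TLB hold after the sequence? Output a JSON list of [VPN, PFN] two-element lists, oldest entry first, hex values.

Walk each access:
#0 VA=0x1E046E1 (w,kernel):
  L0: frame=0x34 idx=15 entry=0x35007 [P=1 RW=1 US=1 PS=0]
  L1: frame=0x35 idx=4 entry=0x37007 [P=1 RW=1 US=1 PS=0]
  ⇒ phys 0x376E1  [2 reads]
#1 VA=0x300971D (r,user):
  L0: frame=0x34 idx=24 entry=0x39007 [P=1 RW=1 US=1 PS=0]
  L1: frame=0x39 idx=9 entry=0x3B007 [P=1 RW=1 US=1 PS=0]
  ⇒ phys 0x3B71D  [2 reads]
#2 VA=0x3612E14 (r,user):
  L0: frame=0x34 idx=27 entry=0x3D007 [P=1 RW=1 US=1 PS=0]
  L1: frame=0x3D idx=18 entry=0x3E003 [P=1 RW=1 US=0 PS=0]
  ⇒ fault: PROTECTION_VIOLATION  — 2 lookups
#3 VA=0x1A1FB2B (r,kernel):
  L0: frame=0x34 idx=13 entry=0x3F007 [P=1 RW=1 US=1 PS=0]
  L1: frame=0x3F idx=31 entry=0x43007 [P=1 RW=1 US=1 PS=0]
  ⇒ phys 0x43B2B  [2 reads]
#4 VA=0x161AC19 (r,user):
  L0: frame=0x34 idx=11 entry=0x44007 [P=1 RW=1 US=1 PS=0]
  L1: frame=0x44 idx=26 entry=0x48007 [P=1 RW=1 US=1 PS=0]
  ⇒ phys 0x48C19  [2 reads]
#5 VA=0x3417076 (w,kernel):
  L0: frame=0x34 idx=26 entry=0x4B007 [P=1 RW=1 US=1 PS=0]
  L1: frame=0x4B idx=23 entry=0x4D007 [P=1 RW=1 US=1 PS=0]
  ⇒ phys 0x4D076  [2 reads]
#6 VA=0x141B433 (w,user):
  L0: frame=0x34 idx=10 entry=0x4E007 [P=1 RW=1 US=1 PS=0]
  L1: frame=0x4E idx=27 entry=0x4F005 [P=1 RW=0 US=1 PS=0]
  ⇒ fault: PROTECTION_VIOLATION  — 2 lookups

TLB: [["0x3009", "0x3B"], ["0x1A1F", "0x43"], ["0x161A", "0x48"], ["0x3417", "0x4D"]]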